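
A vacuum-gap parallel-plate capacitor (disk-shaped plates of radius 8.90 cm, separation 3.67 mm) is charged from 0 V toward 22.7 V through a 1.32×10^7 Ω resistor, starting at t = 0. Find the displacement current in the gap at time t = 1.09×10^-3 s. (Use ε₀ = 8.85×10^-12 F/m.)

4.34×10^-7 A

C = ε₀A/d = (8.85×10^-12)(0.02488)/(3.67×10^-3) = 6.000×10^-11 F and τ = RC = 7.920×10^-4 s. I_d in the gap equals the RC charging current.
I_d(t) = (V₀/R) e^(−t/τ) = 1.720×10^-6 · e^(−1.376) = 4.34×10^-7 A.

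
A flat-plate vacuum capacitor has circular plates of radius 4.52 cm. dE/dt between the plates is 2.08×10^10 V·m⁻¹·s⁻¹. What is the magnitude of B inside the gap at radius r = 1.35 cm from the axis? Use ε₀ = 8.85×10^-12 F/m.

Through the whole plate area (πR² = 6.418×10^-3 m²), I_d = ε₀ πR² dE/dt = 1.181×10^-3 A.
An Ampèrian loop of radius r encloses a fraction (r/R)² of I_d. Then B·2πr = μ₀ I_d (r/R)², giving B = μ₀ I_d r/(2πR²) = 1.56×10^-9 T.

1.56×10^-9 T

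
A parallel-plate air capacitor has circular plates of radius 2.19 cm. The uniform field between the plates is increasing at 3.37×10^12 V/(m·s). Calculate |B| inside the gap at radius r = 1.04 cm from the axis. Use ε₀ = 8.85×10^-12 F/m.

Through the whole plate area (πR² = 1.507×10^-3 m²), I_d = ε₀ πR² dE/dt = 0.04495 A.
An Ampèrian loop of radius r encloses a fraction (r/R)² of I_d. Then B·2πr = μ₀ I_d (r/R)², giving B = μ₀ I_d r/(2πR²) = 1.95×10^-7 T.

1.95×10^-7 T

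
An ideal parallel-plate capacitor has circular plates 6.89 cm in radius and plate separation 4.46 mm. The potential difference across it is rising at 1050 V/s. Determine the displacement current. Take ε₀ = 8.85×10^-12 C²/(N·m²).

E = V/d so dE/dt = (dV/dt)/d = 2.354×10^5 V/(m·s), and I_d = ε₀ A dE/dt = (8.85×10^-12)(0.01491)(2.354×10^5) = 3.11×10^-8 A.

3.11×10^-8 A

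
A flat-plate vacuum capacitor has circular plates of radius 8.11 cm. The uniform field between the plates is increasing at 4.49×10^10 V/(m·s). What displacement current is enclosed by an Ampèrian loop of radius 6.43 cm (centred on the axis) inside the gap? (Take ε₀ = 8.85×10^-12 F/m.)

5.16×10^-3 A

Total displacement current: I_d = ε₀(πR²)(dE/dt) = (8.85×10^-12)(0.02066)(4.49×10^10) = 8.210×10^-3 A.
Through an area πr² the displacement current is I_d·(πr²/πR²) = I_d (r/R)² = 5.16×10^-3 A.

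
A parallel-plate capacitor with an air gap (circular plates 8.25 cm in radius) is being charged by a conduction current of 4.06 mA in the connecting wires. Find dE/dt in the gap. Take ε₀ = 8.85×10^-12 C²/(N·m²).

2.15×10^10 V/(m·s)

By continuity, I_d in the gap equals the 4.06 mA flowing in the wire.
Inverting I_d = ε₀ A dE/dt gives dE/dt = 4.06×10^-3 / (8.85×10^-12 · 0.02138) = 2.15×10^10 V/(m·s).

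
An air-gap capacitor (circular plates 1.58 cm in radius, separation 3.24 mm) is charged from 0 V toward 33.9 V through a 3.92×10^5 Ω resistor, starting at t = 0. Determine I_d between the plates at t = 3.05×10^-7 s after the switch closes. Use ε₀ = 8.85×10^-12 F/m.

With C = ε₀A/d = (8.85×10^-12)(7.843×10^-4)/(3.24×10^-3) = 2.142×10^-12 F, the time constant is τ = RC = 8.397×10^-7 s, so t/τ = 0.3632 and e^(−t/τ) = 0.6954.
I_d = I_cond = (V₀/R) e^(−t/τ) = (8.648×10^-5)(0.6954) = 6.01×10^-5 A.

6.01×10^-5 A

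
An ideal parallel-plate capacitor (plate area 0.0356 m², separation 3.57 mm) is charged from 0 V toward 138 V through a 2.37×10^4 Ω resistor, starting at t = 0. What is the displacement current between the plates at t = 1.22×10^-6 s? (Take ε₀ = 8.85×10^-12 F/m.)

3.25×10^-3 A

With C = ε₀A/d = (8.85×10^-12)(0.0356)/(3.57×10^-3) = 8.825×10^-11 F, the time constant is τ = RC = 2.092×10^-6 s, so t/τ = 0.5832 and e^(−t/τ) = 0.5581.
I_d = I_cond = (V₀/R) e^(−t/τ) = (5.823×10^-3)(0.5581) = 3.25×10^-3 A.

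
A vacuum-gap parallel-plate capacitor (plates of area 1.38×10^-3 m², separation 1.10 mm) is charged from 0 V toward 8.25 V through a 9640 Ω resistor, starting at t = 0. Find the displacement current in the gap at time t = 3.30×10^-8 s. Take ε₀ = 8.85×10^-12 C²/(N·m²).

With C = ε₀A/d = (8.85×10^-12)(1.38×10^-3)/(1.10×10^-3) = 1.110×10^-11 F, the time constant is τ = RC = 1.070×10^-7 s, so t/τ = 0.3084 and e^(−t/τ) = 0.7346.
I_d = I_cond = (V₀/R) e^(−t/τ) = (8.558×10^-4)(0.7346) = 6.29×10^-4 A.

6.29×10^-4 A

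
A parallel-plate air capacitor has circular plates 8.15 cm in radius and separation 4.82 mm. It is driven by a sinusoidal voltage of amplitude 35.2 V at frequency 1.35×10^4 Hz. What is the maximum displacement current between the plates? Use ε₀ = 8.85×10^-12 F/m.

(dE/dt)_max = V₀ω/d = 6.194×10^8 V/(m·s); ω = 2πf = 8.482×10^4 rad/s.
I_d,max = ε₀ A (dE/dt)_max = (8.85×10^-12)(0.02087)(6.194×10^8) = 1.14×10^-4 A.

1.14×10^-4 A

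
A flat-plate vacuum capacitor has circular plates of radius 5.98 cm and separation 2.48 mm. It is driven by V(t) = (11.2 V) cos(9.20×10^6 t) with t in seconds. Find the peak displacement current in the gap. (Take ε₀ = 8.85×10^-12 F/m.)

4.13×10^-3 A

(dE/dt)_max = V₀ω/d = 4.155×10^10 V/(m·s); ω = 9.20×10^6 rad/s.
I_d,max = ε₀ A (dE/dt)_max = (8.85×10^-12)(0.01123)(4.155×10^10) = 4.13×10^-3 A.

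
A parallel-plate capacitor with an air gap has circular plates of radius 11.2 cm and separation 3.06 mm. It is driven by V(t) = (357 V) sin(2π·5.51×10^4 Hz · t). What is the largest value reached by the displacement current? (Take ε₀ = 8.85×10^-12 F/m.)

0.0141 A

C = ε₀A/d = (8.85×10^-12)(0.03941)/(3.06×10^-3) = 1.140×10^-10 F; ω = 2πf = 3.462×10^5 rad/s.
I_d = C dV/dt, so |I_d|_max = C V₀ ω = (1.140×10^-10)(357)(3.462×10^5) = 0.0141 A.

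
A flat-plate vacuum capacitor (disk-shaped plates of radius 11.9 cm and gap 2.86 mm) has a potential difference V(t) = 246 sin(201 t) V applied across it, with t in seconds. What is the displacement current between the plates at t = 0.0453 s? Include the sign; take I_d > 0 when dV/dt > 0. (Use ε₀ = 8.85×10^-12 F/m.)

-6.46×10^-6 A

dE/dt = (V₀ω/d)·cos(ωt) with ωt = 9.1053 rad: (246)(201)(-0.9494)/(2.86×10^-3) = -1.641×10^7 V/(m·s).
I_d = ε₀ A dE/dt = (8.85×10^-12)(0.04449)(-1.641×10^7) = -6.46×10^-6 A.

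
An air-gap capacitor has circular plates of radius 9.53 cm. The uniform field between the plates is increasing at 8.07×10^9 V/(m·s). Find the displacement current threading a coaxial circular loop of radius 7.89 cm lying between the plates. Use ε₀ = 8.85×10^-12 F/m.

Total displacement current: I_d = ε₀(πR²)(dE/dt) = (8.85×10^-12)(0.02853)(8.07×10^9) = 2.038×10^-3 A.
The field is uniform, so I_d,enc = I_d (r/R)² = (2.038×10^-3)(7.89/9.53)² = 1.40×10^-3 A.

1.40×10^-3 A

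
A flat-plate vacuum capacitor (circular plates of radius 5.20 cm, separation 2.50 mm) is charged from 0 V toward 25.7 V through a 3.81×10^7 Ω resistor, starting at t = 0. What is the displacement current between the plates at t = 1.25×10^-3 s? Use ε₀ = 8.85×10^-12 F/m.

2.27×10^-7 A

C = ε₀A/d = (8.85×10^-12)(8.495×10^-3)/(2.50×10^-3) = 3.007×10^-11 F, so τ = RC = 1.146×10^-3 s.
The conduction current is I(t) = (V₀/R) e^(−t/τ), and the displacement current between the plates equals it.
t/τ = 1.091; I_d = (25.7/3.81×10^7) · e^(−1.091) = (6.745×10^-7)(0.3359) = 2.27×10^-7 A.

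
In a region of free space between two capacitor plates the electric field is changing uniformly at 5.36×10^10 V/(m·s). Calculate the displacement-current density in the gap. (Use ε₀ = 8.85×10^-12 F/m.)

J_d = ε₀ dE/dt = (8.85×10^-12)(5.36×10^10) = 0.474 A/m².

0.474 A/m²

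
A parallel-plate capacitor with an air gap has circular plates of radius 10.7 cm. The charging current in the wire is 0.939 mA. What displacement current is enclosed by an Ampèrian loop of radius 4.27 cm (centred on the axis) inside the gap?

1.50×10^-4 A

By continuity the displacement current in the gap matches the conduction current: I_d = 9.39×10^-4 A.
Through an area πr² the displacement current is I_d·(πr²/πR²) = I_d (r/R)² = 1.50×10^-4 A.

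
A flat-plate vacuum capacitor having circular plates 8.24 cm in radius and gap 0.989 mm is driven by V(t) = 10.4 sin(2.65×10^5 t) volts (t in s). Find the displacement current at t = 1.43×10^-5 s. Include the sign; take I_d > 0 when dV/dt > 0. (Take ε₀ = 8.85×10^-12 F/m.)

-4.19×10^-4 A

dE/dt = (V₀ω/d)·cos(ωt) with ωt = 3.7895 rad: (10.4)(2.65×10^5)(-0.7973)/(9.89×10^-4) = -2.222×10^9 V/(m·s).
I_d = ε₀ A dE/dt = (8.85×10^-12)(0.02133)(-2.222×10^9) = -4.19×10^-4 A.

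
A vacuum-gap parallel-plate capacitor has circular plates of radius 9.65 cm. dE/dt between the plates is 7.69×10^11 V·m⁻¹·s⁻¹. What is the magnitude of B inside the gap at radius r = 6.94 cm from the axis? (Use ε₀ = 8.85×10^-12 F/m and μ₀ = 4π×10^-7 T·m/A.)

2.97×10^-7 T

Through the whole plate area (πR² = 0.02926 m²), I_d = ε₀ πR² dE/dt = 0.1991 A.
∮B·dl = μ₀ I_d,enc with I_d,enc = I_d r²/R² = 0.1030 A; so B = μ₀ I_d,enc/(2πr) = 2.97×10^-7 T.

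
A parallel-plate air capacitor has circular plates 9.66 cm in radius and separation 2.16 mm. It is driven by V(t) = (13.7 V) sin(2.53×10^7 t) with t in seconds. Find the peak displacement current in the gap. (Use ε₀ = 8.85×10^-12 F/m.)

The displacement current equals the conduction current C dV/dt, which peaks at C V₀ ω.
With C = ε₀A/d = (8.85×10^-12)(0.02932)/(2.16×10^-3) = 1.201×10^-10 F and ω = 2.53×10^7 rad/s, I_d,max = (1.201×10^-10)(13.7)(2.53×10^7) = 0.0416 A.

0.0416 A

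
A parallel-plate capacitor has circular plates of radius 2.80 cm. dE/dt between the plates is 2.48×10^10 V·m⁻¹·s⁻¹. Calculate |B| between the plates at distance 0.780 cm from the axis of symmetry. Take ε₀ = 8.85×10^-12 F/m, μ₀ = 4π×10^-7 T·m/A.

1.08×10^-9 T

Through the whole plate area (πR² = 2.463×10^-3 m²), I_d = ε₀ πR² dE/dt = 5.406×10^-4 A.
For r < R the Ampère–Maxwell law gives B(2πr) = μ₀ I_d (r²/R²), so B = μ₀ I_d r/(2πR²) = (4π×10^-7)(5.406×10^-4)(7.80×10^-3)/(2π·0.0280²) = 1.08×10^-9 T.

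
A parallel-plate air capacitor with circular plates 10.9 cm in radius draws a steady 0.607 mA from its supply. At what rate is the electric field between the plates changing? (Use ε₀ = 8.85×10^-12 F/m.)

1.84×10^9 V/(m·s)

Charge continuity gives I_d = I = 6.07×10^-4 A between the plates.
Then dE/dt = I_d/(ε₀A) = 1.84×10^9 V/(m·s).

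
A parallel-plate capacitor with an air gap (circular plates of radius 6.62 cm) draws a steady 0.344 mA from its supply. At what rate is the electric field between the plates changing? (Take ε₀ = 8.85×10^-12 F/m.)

Charge continuity gives I_d = I = 3.44×10^-4 A between the plates.
Then dE/dt = I_d/(ε₀A) = 2.82×10^9 V/(m·s).

2.82×10^9 V/(m·s)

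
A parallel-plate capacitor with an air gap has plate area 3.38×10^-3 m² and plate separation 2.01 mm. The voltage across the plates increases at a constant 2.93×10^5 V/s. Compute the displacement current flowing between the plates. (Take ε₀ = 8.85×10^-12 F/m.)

E = V/d so dE/dt = (dV/dt)/d = 1.458×10^8 V/(m·s), and I_d = ε₀ A dE/dt = (8.85×10^-12)(3.38×10^-3)(1.458×10^8) = 4.36×10^-6 A.

4.36×10^-6 A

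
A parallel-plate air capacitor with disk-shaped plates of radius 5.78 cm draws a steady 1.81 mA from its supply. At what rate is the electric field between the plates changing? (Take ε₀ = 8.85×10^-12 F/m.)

By continuity, I_d in the gap equals the 1.81 mA flowing in the wire.
Inverting I_d = ε₀ A dE/dt gives dE/dt = 1.81×10^-3 / (8.85×10^-12 · 0.01050) = 1.95×10^10 V/(m·s).

1.95×10^10 V/(m·s)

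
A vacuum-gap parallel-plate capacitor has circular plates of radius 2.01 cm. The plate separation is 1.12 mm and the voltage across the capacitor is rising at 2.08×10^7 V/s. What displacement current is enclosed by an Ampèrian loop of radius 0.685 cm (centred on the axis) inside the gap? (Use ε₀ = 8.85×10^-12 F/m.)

dE/dt = (dV/dt)/d = 1.857×10^10 V/(m·s); I_d = ε₀(πR²)(dE/dt) = (8.85×10^-12)(1.269×10^-3)(1.857×10^10) = 2.086×10^-4 A.
The field is uniform, so I_d,enc = I_d (r/R)² = (2.086×10^-4)(0.685/2.01)² = 2.42×10^-5 A.

2.42×10^-5 A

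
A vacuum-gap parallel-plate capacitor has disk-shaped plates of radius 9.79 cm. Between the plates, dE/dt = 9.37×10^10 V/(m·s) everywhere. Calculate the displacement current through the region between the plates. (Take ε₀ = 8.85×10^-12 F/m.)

0.0250 A

With a uniform field, Φ_E = EA, so I_d = ε₀ A dE/dt = 0.0250 A.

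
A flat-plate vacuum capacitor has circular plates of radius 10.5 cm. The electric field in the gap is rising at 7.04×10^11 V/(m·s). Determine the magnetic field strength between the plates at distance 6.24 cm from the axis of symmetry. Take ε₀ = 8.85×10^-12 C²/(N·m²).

Through the whole plate area (πR² = 0.03464 m²), I_d = ε₀ πR² dE/dt = 0.2158 A.
An Ampèrian loop of radius r encloses a fraction (r/R)² of I_d. Then B·2πr = μ₀ I_d (r/R)², giving B = μ₀ I_d r/(2πR²) = 2.44×10^-7 T.

2.44×10^-7 T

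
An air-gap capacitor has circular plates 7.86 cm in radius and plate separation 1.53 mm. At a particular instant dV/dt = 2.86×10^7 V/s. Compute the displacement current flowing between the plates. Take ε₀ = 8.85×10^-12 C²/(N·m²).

3.21×10^-3 A

The displacement current equals the charging current C dV/dt. With C = ε₀A/d = (8.85×10^-12)(0.01941)/(1.53×10^-3) = 1.123×10^-10 F, I_d = (1.123×10^-10)(2.86×10^7) = 3.21×10^-3 A.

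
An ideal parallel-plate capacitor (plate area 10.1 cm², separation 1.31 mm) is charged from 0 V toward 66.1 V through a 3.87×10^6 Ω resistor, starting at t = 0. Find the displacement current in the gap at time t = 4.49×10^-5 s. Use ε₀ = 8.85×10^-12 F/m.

C = ε₀A/d = (8.85×10^-12)(1.01×10^-3)/(1.31×10^-3) = 6.823×10^-12 F and τ = RC = 2.641×10^-5 s. I_d in the gap equals the RC charging current.
I_d(t) = (V₀/R) e^(−t/τ) = 1.708×10^-5 · e^(−1.700) = 3.12×10^-6 A.

3.12×10^-6 A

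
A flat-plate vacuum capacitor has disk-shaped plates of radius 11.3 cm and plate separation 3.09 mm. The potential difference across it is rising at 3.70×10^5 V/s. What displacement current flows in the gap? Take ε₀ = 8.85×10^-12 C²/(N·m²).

E = V/d so dE/dt = (dV/dt)/d = 1.197×10^8 V/(m·s), and I_d = ε₀ A dE/dt = (8.85×10^-12)(0.04011)(1.197×10^8) = 4.25×10^-5 A.

4.25×10^-5 A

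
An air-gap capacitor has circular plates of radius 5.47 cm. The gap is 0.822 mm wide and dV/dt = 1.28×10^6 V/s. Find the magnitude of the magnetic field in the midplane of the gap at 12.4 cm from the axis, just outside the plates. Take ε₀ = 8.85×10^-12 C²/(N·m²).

I_d = C dV/dt with C = ε₀πR²/d = 1.012×10^-10 F, so I_d = (1.012×10^-10)(1.28×10^6) = 1.295×10^-4 A.
With r > R the enclosed displacement current is the full I_d; B = μ₀ I_d / (2πr) = 2.09×10^-10 T.

2.09×10^-10 T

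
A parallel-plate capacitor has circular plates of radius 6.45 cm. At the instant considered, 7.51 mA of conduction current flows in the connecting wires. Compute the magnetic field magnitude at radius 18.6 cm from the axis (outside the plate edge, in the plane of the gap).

By continuity the displacement current in the gap matches the conduction current: I_d = 7.51×10^-3 A.
Outside the plates the loop encloses all of I_d, so B·2πr = μ₀ I_d and B = 8.08×10^-9 T.

8.08×10^-9 T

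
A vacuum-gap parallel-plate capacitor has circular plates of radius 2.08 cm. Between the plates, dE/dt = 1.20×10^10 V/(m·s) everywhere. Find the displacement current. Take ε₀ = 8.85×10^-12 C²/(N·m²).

I_d = ε₀ A (dE/dt) = (8.85×10^-12)(1.359×10^-3 m²)(1.20×10^10) = 1.44×10^-4 A.

1.44×10^-4 A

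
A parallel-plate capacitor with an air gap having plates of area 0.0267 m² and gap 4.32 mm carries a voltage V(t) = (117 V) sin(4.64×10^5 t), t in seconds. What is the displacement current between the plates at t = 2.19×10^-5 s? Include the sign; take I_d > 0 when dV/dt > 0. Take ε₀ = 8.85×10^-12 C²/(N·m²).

-2.20×10^-3 A

dE/dt = (V₀ω/d)·cos(ωt) with ωt = 10.1616 rad: (117)(4.64×10^5)(-0.7406)/(4.32×10^-3) = -9.307×10^9 V/(m·s).
I_d = ε₀ A dE/dt = (8.85×10^-12)(0.0267)(-9.307×10^9) = -2.20×10^-3 A.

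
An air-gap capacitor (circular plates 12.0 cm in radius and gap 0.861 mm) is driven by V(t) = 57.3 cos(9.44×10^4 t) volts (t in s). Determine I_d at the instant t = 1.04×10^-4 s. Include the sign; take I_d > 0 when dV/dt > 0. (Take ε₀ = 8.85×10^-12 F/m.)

9.63×10^-4 A

C = ε₀A/d = (8.85×10^-12)(0.04524)/(8.61×10^-4) = 4.650×10^-10 F. dV/dt = V₀ω·−sin(ωt); at ωt = 9.8176 rad this factor is 0.3828.
I_d = C dV/dt = (4.650×10^-10)(57.3)(9.44×10^4)(0.3828) = 9.63×10^-4 A.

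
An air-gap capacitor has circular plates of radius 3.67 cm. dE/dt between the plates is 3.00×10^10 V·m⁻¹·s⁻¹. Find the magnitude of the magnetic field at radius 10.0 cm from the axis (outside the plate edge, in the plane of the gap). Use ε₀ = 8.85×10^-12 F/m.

Through the whole plate area (πR² = 4.231×10^-3 m²), I_d = ε₀ πR² dE/dt = 1.123×10^-3 A.
Outside the plates the loop encloses all of I_d, so B·2πr = μ₀ I_d and B = 2.25×10^-9 T.

2.25×10^-9 T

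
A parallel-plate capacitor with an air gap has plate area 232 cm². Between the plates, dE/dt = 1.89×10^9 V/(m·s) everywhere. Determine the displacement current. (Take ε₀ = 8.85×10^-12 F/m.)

The displacement current is ε₀ times dΦ_E/dt = ε₀ A dE/dt = (8.85×10^-12)(0.0232)(1.89×10^9) = 3.88×10^-4 A.

3.88×10^-4 A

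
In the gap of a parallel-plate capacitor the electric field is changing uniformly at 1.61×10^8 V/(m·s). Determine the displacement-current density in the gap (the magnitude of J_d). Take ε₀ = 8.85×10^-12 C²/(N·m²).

1.42×10^-3 A/m²

The displacement-current density is ε₀ ∂E/∂t = (8.85×10^-12)(1.61×10^8) = 1.42×10^-3 A/m².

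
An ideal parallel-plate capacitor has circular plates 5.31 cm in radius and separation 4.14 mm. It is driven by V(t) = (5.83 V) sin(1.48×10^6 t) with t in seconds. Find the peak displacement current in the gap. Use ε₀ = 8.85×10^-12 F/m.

(dE/dt)_max = V₀ω/d = 2.084×10^9 V/(m·s); ω = 1.48×10^6 rad/s.
I_d,max = ε₀ A (dE/dt)_max = (8.85×10^-12)(8.858×10^-3)(2.084×10^9) = 1.63×10^-4 A.

1.63×10^-4 A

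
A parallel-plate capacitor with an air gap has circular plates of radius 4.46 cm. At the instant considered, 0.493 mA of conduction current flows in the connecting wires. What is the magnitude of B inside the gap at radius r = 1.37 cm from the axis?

6.79×10^-10 T

Between the plates the displacement current equals the wire current: I_d = 0.493 mA = 4.93×10^-4 A.
For r < R the Ampère–Maxwell law gives B(2πr) = μ₀ I_d (r²/R²), so B = μ₀ I_d r/(2πR²) = (4π×10^-7)(4.93×10^-4)(0.0137)/(2π·0.0446²) = 6.79×10^-10 T.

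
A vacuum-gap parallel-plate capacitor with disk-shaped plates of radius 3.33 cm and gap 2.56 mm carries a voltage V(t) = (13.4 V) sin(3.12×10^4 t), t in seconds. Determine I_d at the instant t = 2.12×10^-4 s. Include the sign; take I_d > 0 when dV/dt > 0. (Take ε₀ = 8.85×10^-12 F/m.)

C = ε₀A/d = (8.85×10^-12)(3.484×10^-3)/(2.56×10^-3) = 1.204×10^-11 F. dV/dt = V₀ω·cos(ωt); at ωt = 6.6144 rad this factor is 0.9456.
I_d = C dV/dt = (1.204×10^-11)(13.4)(3.12×10^4)(0.9456) = 4.76×10^-6 A.

4.76×10^-6 A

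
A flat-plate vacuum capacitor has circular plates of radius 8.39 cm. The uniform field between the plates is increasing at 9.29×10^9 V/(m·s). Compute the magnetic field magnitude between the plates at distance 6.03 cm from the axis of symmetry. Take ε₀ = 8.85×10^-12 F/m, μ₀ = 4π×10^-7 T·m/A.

I_d = ε₀ dΦ_E/dt = ε₀ πR² (dE/dt) = (8.85×10^-12)(0.02211)(9.29×10^9) = 1.818×10^-3 A through the full plate area.
An Ampèrian loop of radius r encloses a fraction (r/R)² of I_d. Then B·2πr = μ₀ I_d (r/R)², giving B = μ₀ I_d r/(2πR²) = 3.11×10^-9 T.

3.11×10^-9 T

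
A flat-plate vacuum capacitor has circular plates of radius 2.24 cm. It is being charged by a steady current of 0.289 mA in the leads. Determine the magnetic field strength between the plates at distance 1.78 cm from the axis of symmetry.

2.05×10^-9 T

By continuity the displacement current in the gap matches the conduction current: I_d = 2.89×10^-4 A.
∮B·dl = μ₀ I_d,enc with I_d,enc = I_d r²/R² = 1.825×10^-4 A; so B = μ₀ I_d,enc/(2πr) = 2.05×10^-9 T.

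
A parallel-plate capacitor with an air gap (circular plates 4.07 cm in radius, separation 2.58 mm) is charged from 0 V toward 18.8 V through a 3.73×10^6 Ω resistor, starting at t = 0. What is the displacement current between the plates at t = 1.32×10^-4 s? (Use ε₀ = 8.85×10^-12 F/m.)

C = ε₀A/d = (8.85×10^-12)(5.204×10^-3)/(2.58×10^-3) = 1.785×10^-11 F and τ = RC = 6.658×10^-5 s. I_d in the gap equals the RC charging current.
I_d(t) = (V₀/R) e^(−t/τ) = 5.040×10^-6 · e^(−1.983) = 6.94×10^-7 A.

6.94×10^-7 A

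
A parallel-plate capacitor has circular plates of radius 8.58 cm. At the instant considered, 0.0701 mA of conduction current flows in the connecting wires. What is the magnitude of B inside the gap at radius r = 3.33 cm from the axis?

Between the plates the displacement current equals the wire current: I_d = 0.0701 mA = 7.01×10^-5 A.
For r < R the Ampère–Maxwell law gives B(2πr) = μ₀ I_d (r²/R²), so B = μ₀ I_d r/(2πR²) = (4π×10^-7)(7.01×10^-5)(0.0333)/(2π·0.0858²) = 6.34×10^-11 T.

6.34×10^-11 T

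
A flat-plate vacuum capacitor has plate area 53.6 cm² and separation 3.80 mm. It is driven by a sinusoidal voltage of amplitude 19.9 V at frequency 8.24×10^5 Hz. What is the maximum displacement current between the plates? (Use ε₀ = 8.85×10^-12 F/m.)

C = ε₀A/d = (8.85×10^-12)(5.36×10^-3)/(3.80×10^-3) = 1.248×10^-11 F; ω = 2πf = 5.177×10^6 rad/s.
I_d = C dV/dt, so |I_d|_max = C V₀ ω = (1.248×10^-11)(19.9)(5.177×10^6) = 1.29×10^-3 A.

1.29×10^-3 A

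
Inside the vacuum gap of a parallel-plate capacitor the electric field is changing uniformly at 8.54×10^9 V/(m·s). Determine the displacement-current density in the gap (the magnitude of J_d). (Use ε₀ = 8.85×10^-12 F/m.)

J_d = ε₀ ∂E/∂t, so J_d = 0.0756 A/m².

0.0756 A/m²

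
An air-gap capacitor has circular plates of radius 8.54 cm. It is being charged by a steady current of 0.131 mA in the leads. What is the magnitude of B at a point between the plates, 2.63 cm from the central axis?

No conduction current crosses the gap, so I_d there equals the 1.31×10^-4 A in the leads.
For r < R the Ampère–Maxwell law gives B(2πr) = μ₀ I_d (r²/R²), so B = μ₀ I_d r/(2πR²) = (4π×10^-7)(1.31×10^-4)(0.0263)/(2π·0.0854²) = 9.45×10^-11 T.

9.45×10^-11 T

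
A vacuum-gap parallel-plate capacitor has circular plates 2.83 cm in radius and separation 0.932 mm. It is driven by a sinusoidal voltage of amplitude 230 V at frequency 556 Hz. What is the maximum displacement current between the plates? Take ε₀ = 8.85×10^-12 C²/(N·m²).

1.92×10^-5 A

C = ε₀A/d = (8.85×10^-12)(2.516×10^-3)/(9.32×10^-4) = 2.389×10^-11 F; ω = 2πf = 3493 rad/s.
I_d = C dV/dt, so |I_d|_max = C V₀ ω = (2.389×10^-11)(230)(3493) = 1.92×10^-5 A.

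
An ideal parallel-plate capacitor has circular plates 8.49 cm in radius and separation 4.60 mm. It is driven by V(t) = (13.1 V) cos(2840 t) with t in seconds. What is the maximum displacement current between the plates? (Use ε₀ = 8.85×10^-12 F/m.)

1.62×10^-6 A

(dE/dt)_max = V₀ω/d = 8.088×10^6 V/(m·s); ω = 2840 rad/s.
I_d,max = ε₀ A (dE/dt)_max = (8.85×10^-12)(0.02264)(8.088×10^6) = 1.62×10^-6 A.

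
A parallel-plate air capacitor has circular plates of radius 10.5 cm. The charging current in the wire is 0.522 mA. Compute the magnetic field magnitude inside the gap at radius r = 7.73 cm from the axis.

By continuity the displacement current in the gap matches the conduction current: I_d = 5.22×10^-4 A.
For r < R the Ampère–Maxwell law gives B(2πr) = μ₀ I_d (r²/R²), so B = μ₀ I_d r/(2πR²) = (4π×10^-7)(5.22×10^-4)(0.0773)/(2π·0.105²) = 7.32×10^-10 T.

7.32×10^-10 T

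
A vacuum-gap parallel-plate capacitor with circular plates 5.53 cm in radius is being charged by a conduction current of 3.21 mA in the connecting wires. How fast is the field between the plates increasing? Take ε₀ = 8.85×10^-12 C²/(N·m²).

By continuity, I_d in the gap equals the 3.21 mA flowing in the wire.
Inverting I_d = ε₀ A dE/dt gives dE/dt = 3.21×10^-3 / (8.85×10^-12 · 9.607×10^-3) = 3.78×10^10 V/(m·s).

3.78×10^10 V/(m·s)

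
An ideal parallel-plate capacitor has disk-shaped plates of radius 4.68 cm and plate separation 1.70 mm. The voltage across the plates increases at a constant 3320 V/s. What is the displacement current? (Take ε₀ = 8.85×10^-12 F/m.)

1.19×10^-7 A

The displacement current equals the charging current C dV/dt. With C = ε₀A/d = (8.85×10^-12)(6.881×10^-3)/(1.70×10^-3) = 3.582×10^-11 F, I_d = (3.582×10^-11)(3320) = 1.19×10^-7 A.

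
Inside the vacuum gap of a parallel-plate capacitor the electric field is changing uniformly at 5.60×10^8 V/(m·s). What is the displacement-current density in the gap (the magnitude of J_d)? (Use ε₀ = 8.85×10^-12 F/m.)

The displacement-current density is ε₀ ∂E/∂t = (8.85×10^-12)(5.60×10^8) = 4.96×10^-3 A/m².

4.96×10^-3 A/m²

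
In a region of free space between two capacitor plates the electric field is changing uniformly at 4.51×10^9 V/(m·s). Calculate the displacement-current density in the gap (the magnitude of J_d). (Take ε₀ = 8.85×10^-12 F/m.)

J_d = ε₀ dE/dt = (8.85×10^-12)(4.51×10^9) = 0.0399 A/m².

0.0399 A/m²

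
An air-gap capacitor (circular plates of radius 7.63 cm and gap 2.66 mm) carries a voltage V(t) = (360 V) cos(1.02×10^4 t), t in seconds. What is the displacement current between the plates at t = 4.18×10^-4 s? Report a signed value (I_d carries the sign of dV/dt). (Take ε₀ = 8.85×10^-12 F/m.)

2.01×10^-4 A

C = ε₀A/d = (8.85×10^-12)(0.01829)/(2.66×10^-3) = 6.085×10^-11 F. dV/dt = V₀ω·−sin(ωt); at ωt = 4.2636 rad this factor is 0.9010.
I_d = C dV/dt = (6.085×10^-11)(360)(1.02×10^4)(0.9010) = 2.01×10^-4 A.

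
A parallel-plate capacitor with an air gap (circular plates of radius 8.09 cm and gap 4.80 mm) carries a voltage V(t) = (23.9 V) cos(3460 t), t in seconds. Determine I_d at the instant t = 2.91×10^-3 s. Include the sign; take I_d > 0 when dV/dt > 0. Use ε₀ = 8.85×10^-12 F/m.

1.88×10^-6 A

dE/dt = (V₀ω/d)·−sin(ωt) with ωt = 10.0686 rad: (23.9)(3460)(0.6003)/(4.80×10^-3) = 1.034×10^7 V/(m·s).
I_d = ε₀ A dE/dt = (8.85×10^-12)(0.02056)(1.034×10^7) = 1.88×10^-6 A.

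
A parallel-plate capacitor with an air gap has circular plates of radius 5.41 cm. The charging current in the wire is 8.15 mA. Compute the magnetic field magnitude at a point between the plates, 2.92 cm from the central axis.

1.63×10^-8 T

Between the plates the displacement current equals the wire current: I_d = 8.15 mA = 8.15×10^-3 A.
For r < R the Ampère–Maxwell law gives B(2πr) = μ₀ I_d (r²/R²), so B = μ₀ I_d r/(2πR²) = (4π×10^-7)(8.15×10^-3)(0.0292)/(2π·0.0541²) = 1.63×10^-8 T.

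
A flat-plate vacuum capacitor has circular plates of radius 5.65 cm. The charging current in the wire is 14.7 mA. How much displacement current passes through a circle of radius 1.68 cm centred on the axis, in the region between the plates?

1.30×10^-3 A

By continuity the displacement current in the gap matches the conduction current: I_d = 0.0147 A.
Since J_d is uniform, the enclosed fraction is (r/R)² = 0.08841, giving I_d,enc = 1.30×10^-3 A.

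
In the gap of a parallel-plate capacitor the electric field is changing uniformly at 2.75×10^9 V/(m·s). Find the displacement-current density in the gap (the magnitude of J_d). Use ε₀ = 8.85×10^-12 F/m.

The displacement-current density is ε₀ ∂E/∂t = (8.85×10^-12)(2.75×10^9) = 0.0243 A/m².

0.0243 A/m²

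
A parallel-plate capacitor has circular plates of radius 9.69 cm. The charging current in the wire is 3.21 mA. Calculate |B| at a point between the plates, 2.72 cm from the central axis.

1.86×10^-9 T

No conduction current crosses the gap, so I_d there equals the 3.21×10^-3 A in the leads.
∮B·dl = μ₀ I_d,enc with I_d,enc = I_d r²/R² = 2.529×10^-4 A; so B = μ₀ I_d,enc/(2πr) = 1.86×10^-9 T.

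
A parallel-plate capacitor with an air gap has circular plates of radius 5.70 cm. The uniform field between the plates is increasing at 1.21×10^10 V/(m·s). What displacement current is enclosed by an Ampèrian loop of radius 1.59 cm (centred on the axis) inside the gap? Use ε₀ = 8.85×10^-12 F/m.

I_d = ε₀ dΦ_E/dt = ε₀ πR² (dE/dt) = (8.85×10^-12)(0.01021)(1.21×10^10) = 1.093×10^-3 A through the full plate area.
The field is uniform, so I_d,enc = I_d (r/R)² = (1.093×10^-3)(1.59/5.70)² = 8.50×10^-5 A.

8.50×10^-5 A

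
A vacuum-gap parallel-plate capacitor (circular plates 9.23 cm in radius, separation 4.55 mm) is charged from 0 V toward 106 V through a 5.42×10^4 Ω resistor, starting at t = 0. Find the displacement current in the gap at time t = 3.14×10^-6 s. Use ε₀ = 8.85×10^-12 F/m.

6.43×10^-4 A

With C = ε₀A/d = (8.85×10^-12)(0.02676)/(4.55×10^-3) = 5.205×10^-11 F, the time constant is τ = RC = 2.821×10^-6 s, so t/τ = 1.113 and e^(−t/τ) = 0.3286.
I_d = I_cond = (V₀/R) e^(−t/τ) = (1.956×10^-3)(0.3286) = 6.43×10^-4 A.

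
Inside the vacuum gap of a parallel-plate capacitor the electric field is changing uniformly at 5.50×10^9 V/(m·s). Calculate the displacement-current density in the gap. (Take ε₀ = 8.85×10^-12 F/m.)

J_d = ε₀ dE/dt = (8.85×10^-12)(5.50×10^9) = 0.0487 A/m².

0.0487 A/m²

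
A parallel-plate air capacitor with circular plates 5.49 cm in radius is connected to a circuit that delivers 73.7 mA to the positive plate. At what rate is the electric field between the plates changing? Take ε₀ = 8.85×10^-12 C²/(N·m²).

8.79×10^11 V/(m·s)

Charge continuity gives I_d = I = 0.0737 A between the plates.
Then dE/dt = I_d/(ε₀A) = 8.79×10^11 V/(m·s).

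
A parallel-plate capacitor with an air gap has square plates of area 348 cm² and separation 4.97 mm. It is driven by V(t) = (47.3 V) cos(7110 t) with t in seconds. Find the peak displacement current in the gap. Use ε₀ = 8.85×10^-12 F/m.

(dE/dt)_max = V₀ω/d = 6.767×10^7 V/(m·s); ω = 7110 rad/s.
I_d,max = ε₀ A (dE/dt)_max = (8.85×10^-12)(0.0348)(6.767×10^7) = 2.08×10^-5 A.

2.08×10^-5 A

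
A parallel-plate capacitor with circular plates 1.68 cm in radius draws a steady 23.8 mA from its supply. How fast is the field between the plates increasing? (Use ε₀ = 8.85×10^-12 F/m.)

The displacement current between the plates equals the conduction current, I_d = 23.8 mA.
Since I_d = ε₀ A dE/dt, dE/dt = I_d/(ε₀A) = (0.0238)/((8.85×10^-12)(8.867×10^-4)) = 3.03×10^12 V/(m·s).

3.03×10^12 V/(m·s)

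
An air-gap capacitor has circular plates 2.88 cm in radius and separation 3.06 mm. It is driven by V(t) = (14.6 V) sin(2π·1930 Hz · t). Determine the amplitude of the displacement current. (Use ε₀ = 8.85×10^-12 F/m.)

C = ε₀A/d = (8.85×10^-12)(2.606×10^-3)/(3.06×10^-3) = 7.537×10^-12 F; ω = 2πf = 1.213×10^4 rad/s.
I_d = C dV/dt, so |I_d|_max = C V₀ ω = (7.537×10^-12)(14.6)(1.213×10^4) = 1.33×10^-6 A.

1.33×10^-6 A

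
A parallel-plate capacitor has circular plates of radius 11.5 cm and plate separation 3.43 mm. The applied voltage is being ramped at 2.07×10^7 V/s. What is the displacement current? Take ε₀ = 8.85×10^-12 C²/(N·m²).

2.22×10^-3 A

C = ε₀A/d = (8.85×10^-12)(0.04155)/(3.43×10^-3) = 1.072×10^-10 F.
I_d = C dV/dt = (1.072×10^-10)(2.07×10^7) = 2.22×10^-3 A.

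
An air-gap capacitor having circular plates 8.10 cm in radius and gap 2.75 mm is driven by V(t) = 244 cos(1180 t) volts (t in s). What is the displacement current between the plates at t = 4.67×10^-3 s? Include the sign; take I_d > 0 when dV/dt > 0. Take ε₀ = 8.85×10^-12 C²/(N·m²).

1.33×10^-5 A

dV/dt = (244)(1180)·−sin(5.5106) = 2.010×10^5 V/s.
I_d = C dV/dt with C = ε₀A/d = (8.85×10^-12)(0.02061)/(2.75×10^-3) = 6.633×10^-11 F, so I_d = (6.633×10^-11)(2.010×10^5) = 1.33×10^-5 A.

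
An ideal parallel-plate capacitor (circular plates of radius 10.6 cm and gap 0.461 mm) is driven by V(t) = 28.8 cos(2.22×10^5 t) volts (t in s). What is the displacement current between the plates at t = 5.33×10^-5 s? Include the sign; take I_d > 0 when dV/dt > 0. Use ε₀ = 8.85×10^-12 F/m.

2.90×10^-3 A

dE/dt = (V₀ω/d)·−sin(ωt) with ωt = 11.8326 rad: (28.8)(2.22×10^5)(0.6697)/(4.61×10^-4) = 9.288×10^9 V/(m·s).
I_d = ε₀ A dE/dt = (8.85×10^-12)(0.03530)(9.288×10^9) = 2.90×10^-3 A.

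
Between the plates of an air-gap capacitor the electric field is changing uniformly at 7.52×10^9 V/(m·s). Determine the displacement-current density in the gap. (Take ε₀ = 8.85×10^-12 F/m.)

J_d = ε₀ dE/dt = (8.85×10^-12)(7.52×10^9) = 0.0666 A/m².

0.0666 A/m²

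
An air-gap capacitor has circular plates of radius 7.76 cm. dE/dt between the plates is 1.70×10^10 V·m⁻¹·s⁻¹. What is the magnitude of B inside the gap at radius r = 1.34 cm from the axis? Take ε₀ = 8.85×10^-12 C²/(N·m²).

1.27×10^-9 T

Total displacement current: I_d = ε₀(πR²)(dE/dt) = (8.85×10^-12)(0.01892)(1.70×10^10) = 2.847×10^-3 A.
∮B·dl = μ₀ I_d,enc with I_d,enc = I_d r²/R² = 8.489×10^-5 A; so B = μ₀ I_d,enc/(2πr) = 1.27×10^-9 T.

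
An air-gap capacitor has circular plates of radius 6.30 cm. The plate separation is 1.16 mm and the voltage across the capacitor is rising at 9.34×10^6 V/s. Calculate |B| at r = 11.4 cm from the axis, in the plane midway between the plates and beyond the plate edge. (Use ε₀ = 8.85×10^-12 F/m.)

1.56×10^-9 T

dE/dt = (dV/dt)/d = 8.052×10^9 V/(m·s); I_d = ε₀(πR²)(dE/dt) = (8.85×10^-12)(0.01247)(8.052×10^9) = 8.886×10^-4 A.
With r > R the enclosed displacement current is the full I_d; B = μ₀ I_d / (2πr) = 1.56×10^-9 T.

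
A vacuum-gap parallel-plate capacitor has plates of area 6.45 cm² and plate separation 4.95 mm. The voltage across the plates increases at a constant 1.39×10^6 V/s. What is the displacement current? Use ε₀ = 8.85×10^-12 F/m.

The displacement current equals the charging current C dV/dt. With C = ε₀A/d = (8.85×10^-12)(6.45×10^-4)/(4.95×10^-3) = 1.153×10^-12 F, I_d = (1.153×10^-12)(1.39×10^6) = 1.60×10^-6 A.

1.60×10^-6 A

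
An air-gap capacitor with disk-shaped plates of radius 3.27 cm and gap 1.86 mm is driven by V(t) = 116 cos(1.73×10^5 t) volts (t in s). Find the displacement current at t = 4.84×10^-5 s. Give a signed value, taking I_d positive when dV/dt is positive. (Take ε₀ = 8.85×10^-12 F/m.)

-2.78×10^-4 A

dV/dt = (116)(1.73×10^5)·−sin(8.3732) = -1.742×10^7 V/s.
I_d = C dV/dt with C = ε₀A/d = (8.85×10^-12)(3.359×10^-3)/(1.86×10^-3) = 1.598×10^-11 F, so I_d = (1.598×10^-11)(-1.742×10^7) = -2.78×10^-4 A.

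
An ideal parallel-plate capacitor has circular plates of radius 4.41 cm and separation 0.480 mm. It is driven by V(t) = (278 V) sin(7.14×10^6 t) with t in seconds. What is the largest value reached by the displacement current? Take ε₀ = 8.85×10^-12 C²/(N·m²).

0.224 A

C = ε₀A/d = (8.85×10^-12)(6.110×10^-3)/(4.80×10^-4) = 1.127×10^-10 F; ω = 7.14×10^6 rad/s.
I_d = C dV/dt, so |I_d|_max = C V₀ ω = (1.127×10^-10)(278)(7.14×10^6) = 0.224 A.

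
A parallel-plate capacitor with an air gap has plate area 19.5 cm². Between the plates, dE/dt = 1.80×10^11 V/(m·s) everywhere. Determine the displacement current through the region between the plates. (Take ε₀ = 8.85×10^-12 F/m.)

3.11×10^-3 A

I_d = ε₀ A (dE/dt) = (8.85×10^-12)(1.95×10^-3 m²)(1.80×10^11) = 3.11×10^-3 A.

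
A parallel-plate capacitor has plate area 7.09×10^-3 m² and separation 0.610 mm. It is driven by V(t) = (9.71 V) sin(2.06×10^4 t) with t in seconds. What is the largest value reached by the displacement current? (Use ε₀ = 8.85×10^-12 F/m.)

(dE/dt)_max = V₀ω/d = 3.279×10^8 V/(m·s); ω = 2.06×10^4 rad/s.
I_d,max = ε₀ A (dE/dt)_max = (8.85×10^-12)(7.09×10^-3)(3.279×10^8) = 2.06×10^-5 A.

2.06×10^-5 A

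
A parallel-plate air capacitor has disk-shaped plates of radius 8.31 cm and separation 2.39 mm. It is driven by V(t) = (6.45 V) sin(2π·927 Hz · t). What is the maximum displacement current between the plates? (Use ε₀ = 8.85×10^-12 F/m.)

C = ε₀A/d = (8.85×10^-12)(0.02169)/(2.39×10^-3) = 8.032×10^-11 F; ω = 2πf = 5825 rad/s.
I_d = C dV/dt, so |I_d|_max = C V₀ ω = (8.032×10^-11)(6.45)(5825) = 3.02×10^-6 A.

3.02×10^-6 A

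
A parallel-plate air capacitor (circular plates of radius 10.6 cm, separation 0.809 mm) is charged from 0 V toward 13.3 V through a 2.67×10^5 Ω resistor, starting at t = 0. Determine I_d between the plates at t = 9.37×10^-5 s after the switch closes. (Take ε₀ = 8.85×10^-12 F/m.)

C = ε₀A/d = (8.85×10^-12)(0.03530)/(8.09×10^-4) = 3.862×10^-10 F and τ = RC = 1.031×10^-4 s. I_d in the gap equals the RC charging current.
I_d(t) = (V₀/R) e^(−t/τ) = 4.981×10^-5 · e^(−0.9088) = 2.01×10^-5 A.

2.01×10^-5 A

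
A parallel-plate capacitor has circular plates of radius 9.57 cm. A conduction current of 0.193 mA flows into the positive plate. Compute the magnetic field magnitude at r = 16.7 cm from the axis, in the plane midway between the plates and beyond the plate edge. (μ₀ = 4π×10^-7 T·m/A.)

2.31×10^-10 T

No conduction current crosses the gap, so I_d there equals the 1.93×10^-4 A in the leads.
For r ≥ R the full I_d is enclosed: B = μ₀ I_d/(2πr) = (4π×10^-7)(1.93×10^-4)/(2π·0.167) = 2.31×10^-10 T.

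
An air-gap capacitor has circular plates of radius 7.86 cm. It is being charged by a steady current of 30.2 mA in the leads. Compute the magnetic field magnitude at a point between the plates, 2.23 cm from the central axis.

2.18×10^-8 T

Between the plates the displacement current equals the wire current: I_d = 30.2 mA = 0.0302 A.
An Ampèrian loop of radius r encloses a fraction (r/R)² of I_d. Then B·2πr = μ₀ I_d (r/R)², giving B = μ₀ I_d r/(2πR²) = 2.18×10^-8 T.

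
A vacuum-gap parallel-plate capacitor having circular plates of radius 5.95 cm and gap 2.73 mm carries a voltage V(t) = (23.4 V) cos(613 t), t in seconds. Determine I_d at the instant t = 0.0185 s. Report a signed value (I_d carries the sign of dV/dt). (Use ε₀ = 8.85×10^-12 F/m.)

4.87×10^-7 A

dV/dt = (23.4)(613)·−sin(11.3405) = 1.350×10^4 V/s.
I_d = C dV/dt with C = ε₀A/d = (8.85×10^-12)(0.01112)/(2.73×10^-3) = 3.605×10^-11 F, so I_d = (3.605×10^-11)(1.350×10^4) = 4.87×10^-7 A.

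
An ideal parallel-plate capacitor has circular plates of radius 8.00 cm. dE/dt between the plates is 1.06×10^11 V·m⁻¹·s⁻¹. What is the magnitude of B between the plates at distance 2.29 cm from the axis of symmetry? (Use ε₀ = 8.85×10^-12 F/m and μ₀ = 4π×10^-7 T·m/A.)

I_d = ε₀ dΦ_E/dt = ε₀ πR² (dE/dt) = (8.85×10^-12)(0.02011)(1.06×10^11) = 0.01887 A through the full plate area.
∮B·dl = μ₀ I_d,enc with I_d,enc = I_d r²/R² = 1.546×10^-3 A; so B = μ₀ I_d,enc/(2πr) = 1.35×10^-8 T.

1.35×10^-8 T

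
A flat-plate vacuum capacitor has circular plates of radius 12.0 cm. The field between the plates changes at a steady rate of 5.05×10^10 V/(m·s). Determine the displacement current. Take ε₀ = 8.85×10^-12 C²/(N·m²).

The displacement current is ε₀ times dΦ_E/dt = ε₀ A dE/dt = (8.85×10^-12)(0.04524)(5.05×10^10) = 0.0202 A.

0.0202 A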